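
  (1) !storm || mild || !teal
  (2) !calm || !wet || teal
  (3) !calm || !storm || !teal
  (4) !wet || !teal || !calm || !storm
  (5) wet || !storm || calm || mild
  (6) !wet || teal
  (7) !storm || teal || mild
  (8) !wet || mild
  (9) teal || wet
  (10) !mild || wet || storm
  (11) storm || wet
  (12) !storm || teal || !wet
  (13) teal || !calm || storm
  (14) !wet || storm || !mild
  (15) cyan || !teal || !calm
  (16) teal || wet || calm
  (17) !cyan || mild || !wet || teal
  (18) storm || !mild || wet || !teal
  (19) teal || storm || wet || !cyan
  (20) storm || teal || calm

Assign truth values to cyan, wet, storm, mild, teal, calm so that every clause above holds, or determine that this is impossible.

cyan=true; wet=true; storm=true; mild=true; teal=true; calm=false

Try wet = true.
From the singleton clause (teal), teal = true.
From the singleton clause (mild), mild = true.
From the singleton clause (storm), storm = true.
From the singleton clause (!calm), calm = false.
All clauses hold; cyan can take either value.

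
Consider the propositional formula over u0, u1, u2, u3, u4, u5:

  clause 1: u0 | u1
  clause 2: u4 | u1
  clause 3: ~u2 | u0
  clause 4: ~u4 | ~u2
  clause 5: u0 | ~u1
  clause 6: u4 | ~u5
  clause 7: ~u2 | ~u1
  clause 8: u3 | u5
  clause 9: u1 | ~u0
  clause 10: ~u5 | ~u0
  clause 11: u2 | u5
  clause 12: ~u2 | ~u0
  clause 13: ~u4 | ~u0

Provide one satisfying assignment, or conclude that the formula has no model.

Try u0 = 1.
Unit clause (u1) forces u1 = 1.
Unit clause (~u2) forces u2 = 0.
Unit clause (~u5) forces u5 = 0.
That conflicts with the unit clause (u5).
Undo u0 and try u0 = 0.
Unit clause (u1) forces u1 = 1.
That conflicts with the unit clause (~u1).
Both values of u0 lead to a conflict.

UNSATISFIABLE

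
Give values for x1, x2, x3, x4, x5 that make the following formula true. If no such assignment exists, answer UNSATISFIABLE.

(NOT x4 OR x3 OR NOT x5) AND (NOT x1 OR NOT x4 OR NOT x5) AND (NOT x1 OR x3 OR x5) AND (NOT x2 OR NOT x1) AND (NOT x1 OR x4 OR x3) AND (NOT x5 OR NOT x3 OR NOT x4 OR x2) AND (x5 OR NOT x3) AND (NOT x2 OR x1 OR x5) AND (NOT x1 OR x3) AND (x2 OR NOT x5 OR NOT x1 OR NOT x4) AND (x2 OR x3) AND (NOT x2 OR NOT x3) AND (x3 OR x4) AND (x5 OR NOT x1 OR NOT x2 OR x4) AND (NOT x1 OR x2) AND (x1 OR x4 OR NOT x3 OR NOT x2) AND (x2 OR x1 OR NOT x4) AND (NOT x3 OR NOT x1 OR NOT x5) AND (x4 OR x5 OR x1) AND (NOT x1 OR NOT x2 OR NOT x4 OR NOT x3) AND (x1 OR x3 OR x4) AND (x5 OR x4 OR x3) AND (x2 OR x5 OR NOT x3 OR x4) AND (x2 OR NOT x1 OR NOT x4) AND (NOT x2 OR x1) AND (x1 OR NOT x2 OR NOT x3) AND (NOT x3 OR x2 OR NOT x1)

x1=false; x2=false; x3=true; x4=false; x5=true

Try x2 = false.
From the singleton clause (x3), x3 = true.
From the singleton clause (x5), x5 = true.
From the singleton clause (NOT x4), x4 = false.
From the singleton clause (NOT x1), x1 = false.
All clauses are satisfied.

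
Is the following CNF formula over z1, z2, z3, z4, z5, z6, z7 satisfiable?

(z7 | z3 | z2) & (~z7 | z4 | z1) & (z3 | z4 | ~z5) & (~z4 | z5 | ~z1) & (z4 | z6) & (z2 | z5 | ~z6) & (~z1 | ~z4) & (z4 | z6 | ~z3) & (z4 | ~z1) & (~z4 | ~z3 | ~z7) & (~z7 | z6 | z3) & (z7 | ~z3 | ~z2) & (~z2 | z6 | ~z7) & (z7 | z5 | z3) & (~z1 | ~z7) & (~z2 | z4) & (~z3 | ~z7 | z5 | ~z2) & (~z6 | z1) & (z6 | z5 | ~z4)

Satisfiable

Suppose z4 = 1.
The clause (~z1) is unit, so z1 = 0.
The clause (~z6) is unit, so z6 = 0.
The clause (z5) is unit, so z5 = 1.
Suppose z3 = 0.
The clause (~z7) is unit, so z7 = 0.
The clause (z2) is unit, so z2 = 1.
Every clause now holds.
A satisfying assignment: z1 ↦ 0; z2 ↦ 1; z3 ↦ 0; z4 ↦ 1; z5 ↦ 1; z6 ↦ 0; z7 ↦ 0.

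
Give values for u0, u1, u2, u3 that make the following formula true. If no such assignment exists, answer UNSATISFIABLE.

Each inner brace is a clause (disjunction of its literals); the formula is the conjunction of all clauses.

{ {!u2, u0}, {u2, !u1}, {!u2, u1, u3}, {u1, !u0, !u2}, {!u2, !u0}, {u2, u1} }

Try u2 = false.
(!u1) alone gives u1 = false.
But (u1) is also a unit clause — contradiction.
Backtrack on u2: now try u2 = true.
(u0) alone gives u0 = true.
But (!u0) is also a unit clause — contradiction.
Either choice for u2 ends in contradiction.

UNSATISFIABLE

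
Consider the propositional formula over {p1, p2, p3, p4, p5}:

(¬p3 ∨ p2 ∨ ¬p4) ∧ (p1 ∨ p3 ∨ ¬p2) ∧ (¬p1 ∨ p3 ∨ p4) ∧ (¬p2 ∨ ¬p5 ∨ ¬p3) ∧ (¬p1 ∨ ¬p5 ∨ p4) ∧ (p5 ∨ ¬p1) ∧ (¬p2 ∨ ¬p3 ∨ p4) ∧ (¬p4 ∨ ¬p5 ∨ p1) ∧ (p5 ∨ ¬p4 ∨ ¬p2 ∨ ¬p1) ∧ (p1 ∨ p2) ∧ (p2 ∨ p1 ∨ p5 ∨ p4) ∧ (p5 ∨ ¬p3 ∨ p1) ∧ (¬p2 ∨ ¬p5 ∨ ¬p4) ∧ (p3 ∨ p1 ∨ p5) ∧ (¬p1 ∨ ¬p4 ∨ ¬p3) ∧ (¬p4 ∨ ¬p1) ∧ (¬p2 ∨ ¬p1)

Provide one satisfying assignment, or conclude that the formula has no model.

Branch on p5: set p5 = True.
Branch on p2: set p2 = False.
Unit clause (p1) forces p1 = True.
Unit clause (p4) forces p4 = True.
Now (¬p4) is unsatisfied and unit — conflict.
Backtrack on p2: now try p2 = True.
Unit clause (¬p3) forces p3 = False.
Unit clause (p1) forces p1 = True.
Now (¬p1) is unsatisfied and unit — conflict.
Neither p2 = True nor p2 = False works.
Backtrack on p5: now try p5 = False.
Unit clause (¬p1) forces p1 = False.
Unit clause (p2) forces p2 = True.
Unit clause (p3) forces p3 = True.
Now (¬p3) is unsatisfied and unit — conflict.
Neither p5 = True nor p5 = False works.

UNSATISFIABLE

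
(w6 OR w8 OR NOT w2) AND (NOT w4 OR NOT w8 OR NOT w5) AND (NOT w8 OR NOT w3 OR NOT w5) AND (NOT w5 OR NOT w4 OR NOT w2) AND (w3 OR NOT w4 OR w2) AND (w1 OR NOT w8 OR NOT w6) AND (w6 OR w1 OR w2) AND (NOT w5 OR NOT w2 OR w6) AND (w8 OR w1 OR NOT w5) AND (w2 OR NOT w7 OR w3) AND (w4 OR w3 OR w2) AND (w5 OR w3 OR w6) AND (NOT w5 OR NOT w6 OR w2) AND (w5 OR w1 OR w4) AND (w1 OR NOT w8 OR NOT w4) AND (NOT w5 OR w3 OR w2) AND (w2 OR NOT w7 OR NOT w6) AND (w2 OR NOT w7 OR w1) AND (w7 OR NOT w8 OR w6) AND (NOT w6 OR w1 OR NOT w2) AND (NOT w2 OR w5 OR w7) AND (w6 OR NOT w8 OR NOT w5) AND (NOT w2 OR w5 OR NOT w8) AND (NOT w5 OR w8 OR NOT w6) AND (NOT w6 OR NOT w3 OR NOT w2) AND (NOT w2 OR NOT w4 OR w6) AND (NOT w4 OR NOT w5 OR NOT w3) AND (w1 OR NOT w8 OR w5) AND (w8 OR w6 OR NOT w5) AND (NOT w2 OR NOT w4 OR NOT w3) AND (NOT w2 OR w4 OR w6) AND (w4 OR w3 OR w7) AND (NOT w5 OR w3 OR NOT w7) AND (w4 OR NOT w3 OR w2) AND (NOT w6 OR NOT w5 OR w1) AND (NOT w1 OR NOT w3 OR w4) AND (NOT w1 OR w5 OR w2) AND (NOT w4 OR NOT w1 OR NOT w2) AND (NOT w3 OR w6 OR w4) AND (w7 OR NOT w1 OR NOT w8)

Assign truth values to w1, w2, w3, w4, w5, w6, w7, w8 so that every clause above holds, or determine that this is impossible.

w1 ↦ true; w2 ↦ true; w3 ↦ false; w4 ↦ false; w5 ↦ false; w6 ↦ true; w7 ↦ true; w8 ↦ false

Case w6 = true:
Case w1 = true:
Case w5 = false:
The clause (w2) is unit, so w2 = true.
The clause (w7) is unit, so w7 = true.
The clause (NOT w8) is unit, so w8 = false.
The clause (NOT w3) is unit, so w3 = false.
The clause (NOT w4) is unit, so w4 = false.
This assignment satisfies each clause.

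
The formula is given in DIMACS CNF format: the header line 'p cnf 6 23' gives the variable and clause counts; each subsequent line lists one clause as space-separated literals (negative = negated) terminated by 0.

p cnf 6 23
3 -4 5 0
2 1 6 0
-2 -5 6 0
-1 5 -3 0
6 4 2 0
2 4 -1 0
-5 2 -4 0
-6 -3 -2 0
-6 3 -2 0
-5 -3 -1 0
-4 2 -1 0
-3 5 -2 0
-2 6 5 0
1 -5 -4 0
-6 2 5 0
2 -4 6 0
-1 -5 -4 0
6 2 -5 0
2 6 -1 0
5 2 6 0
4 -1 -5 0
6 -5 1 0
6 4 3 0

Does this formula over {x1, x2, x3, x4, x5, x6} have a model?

Branch on x3: set x3 = False.
Branch on x4: set x4 = False.
From the singleton clause (x6), x6 = True.
From the singleton clause (¬x2), x2 = False.
From the singleton clause (¬x1), x1 = False.
From the singleton clause (x5), x5 = True.
Every clause now holds.
A satisfying assignment: x1 ↦ False,  x2 ↦ False,  x3 ↦ False,  x4 ↦ False,  x5 ↦ True,  x6 ↦ True.

Satisfiable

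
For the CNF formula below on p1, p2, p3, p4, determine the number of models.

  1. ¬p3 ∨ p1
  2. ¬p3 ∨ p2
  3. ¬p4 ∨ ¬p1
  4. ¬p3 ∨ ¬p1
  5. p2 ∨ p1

4

There are 2^4 = 16 truth assignments over (p1, p2, p3, p4).
Check each against the 5 clauses (columns in the order p1, p2, p3, p4):
  F F F F  ✗ fails (p2 ∨ p1)
  F F F T  ✗ fails (p2 ∨ p1)
  F F T F  ✗ fails (¬p3 ∨ p1)
  F F T T  ✗ fails (¬p3 ∨ p1)
  F T F F  ✓ satisfies all
  F T F T  ✓ satisfies all
  F T T F  ✗ fails (¬p3 ∨ p1)
  F T T T  ✗ fails (¬p3 ∨ p1)
  T F F F  ✓ satisfies all
  T F F T  ✗ fails (¬p4 ∨ ¬p1)
  T F T F  ✗ fails (¬p3 ∨ p2)
  T F T T  ✗ fails (¬p3 ∨ p2)
  T T F F  ✓ satisfies all
  T T F T  ✗ fails (¬p4 ∨ ¬p1)
  T T T F  ✗ fails (¬p3 ∨ ¬p1)
  T T T T  ✗ fails (¬p4 ∨ ¬p1)
4 of the 16 rows are models.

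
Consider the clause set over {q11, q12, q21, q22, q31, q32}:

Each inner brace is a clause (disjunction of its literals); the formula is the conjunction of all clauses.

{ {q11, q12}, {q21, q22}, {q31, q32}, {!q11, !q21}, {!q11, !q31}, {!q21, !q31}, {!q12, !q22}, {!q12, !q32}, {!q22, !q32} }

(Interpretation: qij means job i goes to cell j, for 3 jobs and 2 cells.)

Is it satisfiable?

Try q11 = true.
From the singleton clause (!q21), q21 = false.
From the singleton clause (q22), q22 = true.
From the singleton clause (!q31), q31 = false.
From the singleton clause (q32), q32 = true.
But (!q32) is also a unit clause — contradiction.
Undo q11 and try q11 = false.
From the singleton clause (q12), q12 = true.
From the singleton clause (!q22), q22 = false.
From the singleton clause (q21), q21 = true.
From the singleton clause (!q31), q31 = false.
From the singleton clause (q32), q32 = true.
But (!q32) is also a unit clause — contradiction.
Both values of q11 lead to a conflict.
No assignment satisfies every clause.

Unsatisfiable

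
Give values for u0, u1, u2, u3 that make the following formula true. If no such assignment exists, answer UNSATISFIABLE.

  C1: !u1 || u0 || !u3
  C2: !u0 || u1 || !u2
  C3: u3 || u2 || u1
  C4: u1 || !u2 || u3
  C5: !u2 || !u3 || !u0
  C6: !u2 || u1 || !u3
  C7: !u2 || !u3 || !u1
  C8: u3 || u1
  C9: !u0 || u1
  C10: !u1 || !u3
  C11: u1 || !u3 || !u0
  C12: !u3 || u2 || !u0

u0 ↦ false,  u1 ↦ true,  u2 ↦ true,  u3 ↦ false

Branch on u3: set u3 = false.
(u1) alone gives u1 = true.
No clause remains; u0, u2 are free.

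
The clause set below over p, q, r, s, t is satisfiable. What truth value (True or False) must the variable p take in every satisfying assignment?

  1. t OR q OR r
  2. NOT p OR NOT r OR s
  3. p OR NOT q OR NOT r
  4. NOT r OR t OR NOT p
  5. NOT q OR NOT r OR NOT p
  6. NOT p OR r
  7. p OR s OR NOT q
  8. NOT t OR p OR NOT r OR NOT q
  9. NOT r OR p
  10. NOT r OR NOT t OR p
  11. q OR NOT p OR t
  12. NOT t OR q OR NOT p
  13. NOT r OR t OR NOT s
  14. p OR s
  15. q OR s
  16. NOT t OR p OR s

False

Suppose p = true.
The clause (r) is unit, so r = true.
The clause (s) is unit, so s = true.
The clause (t) is unit, so t = true.
The clause (NOT q) is unit, so q = false.
But (q) is also a unit clause — contradiction.
So every satisfying assignment has p = False.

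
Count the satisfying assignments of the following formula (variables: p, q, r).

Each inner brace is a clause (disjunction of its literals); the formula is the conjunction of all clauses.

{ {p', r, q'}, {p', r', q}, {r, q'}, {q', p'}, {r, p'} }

There are 2^3 = 8 truth assignments over (p, q, r).
Check each against the 5 clauses (columns in the order p, q, r):
  F F F  ✓ satisfies all
  F F T  ✓ satisfies all
  F T F  ✗ fails (r + q')
  F T T  ✓ satisfies all
  T F F  ✗ fails (r + p')
  T F T  ✗ fails (p' + r' + q)
  T T F  ✗ fails (p' + r + q')
  T T T  ✗ fails (q' + p')
3 of the 8 rows are models.

3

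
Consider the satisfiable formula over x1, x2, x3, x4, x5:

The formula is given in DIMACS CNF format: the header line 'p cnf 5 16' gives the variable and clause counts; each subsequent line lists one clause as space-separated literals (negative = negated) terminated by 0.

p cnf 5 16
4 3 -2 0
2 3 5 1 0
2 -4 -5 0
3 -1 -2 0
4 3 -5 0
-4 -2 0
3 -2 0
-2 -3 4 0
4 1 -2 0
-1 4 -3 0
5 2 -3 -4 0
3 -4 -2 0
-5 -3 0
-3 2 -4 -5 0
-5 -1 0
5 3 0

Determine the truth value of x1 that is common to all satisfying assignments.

Suppose x1 = True.
Unit clause (¬x5) forces x5 = False.
Unit clause (x3) forces x3 = True.
Unit clause (x4) forces x4 = True.
Unit clause (¬x2) forces x2 = False.
That conflicts with the unit clause (x2).
So every satisfying assignment has x1 = False.

False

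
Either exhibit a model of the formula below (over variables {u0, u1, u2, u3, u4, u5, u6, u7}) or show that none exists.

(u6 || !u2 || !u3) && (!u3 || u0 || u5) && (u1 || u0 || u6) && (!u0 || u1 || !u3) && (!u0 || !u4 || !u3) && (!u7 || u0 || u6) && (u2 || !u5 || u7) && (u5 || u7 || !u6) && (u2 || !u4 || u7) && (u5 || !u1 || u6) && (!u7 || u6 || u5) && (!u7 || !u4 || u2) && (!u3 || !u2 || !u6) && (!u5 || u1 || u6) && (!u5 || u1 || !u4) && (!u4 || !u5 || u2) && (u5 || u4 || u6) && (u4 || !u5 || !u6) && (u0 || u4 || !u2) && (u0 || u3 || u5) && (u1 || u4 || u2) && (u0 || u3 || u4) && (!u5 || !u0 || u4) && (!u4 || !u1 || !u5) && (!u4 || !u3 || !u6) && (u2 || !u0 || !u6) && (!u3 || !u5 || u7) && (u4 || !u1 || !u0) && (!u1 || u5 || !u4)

u0: true; u1: false; u2: true; u3: false; u4: true; u5: false; u6: true; u7: true

Branch on u6: set u6 = true.
Branch on u5: set u5 = false.
Unit clause (u7) forces u7 = true.
Branch on u3: set u3 = false.
Unit clause (u0) forces u0 = true.
Unit clause (u2) forces u2 = true.
Branch on u4: set u4 = true.
Unit clause (!u1) forces u1 = false.
Every clause now holds.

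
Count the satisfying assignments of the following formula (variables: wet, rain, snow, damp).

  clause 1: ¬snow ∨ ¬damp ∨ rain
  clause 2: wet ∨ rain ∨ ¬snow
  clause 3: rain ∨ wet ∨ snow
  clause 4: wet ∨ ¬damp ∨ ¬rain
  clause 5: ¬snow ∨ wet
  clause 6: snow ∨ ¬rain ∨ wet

There are 2^4 = 16 truth assignments over (wet, rain, snow, damp).
Check each against the 6 clauses (columns in the order wet, rain, snow, damp):
  F F F F  ✗ fails (rain ∨ wet ∨ snow)
  F F F T  ✗ fails (rain ∨ wet ∨ snow)
  F F T F  ✗ fails (wet ∨ rain ∨ ¬snow)
  F F T T  ✗ fails (¬snow ∨ ¬damp ∨ rain)
  F T F F  ✗ fails (snow ∨ ¬rain ∨ wet)
  F T F T  ✗ fails (wet ∨ ¬damp ∨ ¬rain)
  F T T F  ✗ fails (¬snow ∨ wet)
  F T T T  ✗ fails (wet ∨ ¬damp ∨ ¬rain)
  T F F F  ✓ satisfies all
  T F F T  ✓ satisfies all
  T F T F  ✓ satisfies all
  T F T T  ✗ fails (¬snow ∨ ¬damp ∨ rain)
  T T F F  ✓ satisfies all
  T T F T  ✓ satisfies all
  T T T F  ✓ satisfies all
  T T T T  ✓ satisfies all
7 of the 16 rows are models.

7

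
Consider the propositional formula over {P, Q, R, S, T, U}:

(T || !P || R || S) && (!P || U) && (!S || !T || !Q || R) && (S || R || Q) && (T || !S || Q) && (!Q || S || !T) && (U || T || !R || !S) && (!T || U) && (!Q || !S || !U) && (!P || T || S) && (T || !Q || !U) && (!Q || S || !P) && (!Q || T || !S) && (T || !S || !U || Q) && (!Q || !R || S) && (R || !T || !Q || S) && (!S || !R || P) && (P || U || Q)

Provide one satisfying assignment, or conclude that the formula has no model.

Case P = true:
The clause (U) is unit, so U = true.
Case Q = false:
Case S = false:
The clause (R) is unit, so R = true.
The clause (T) is unit, so T = true.
This assignment satisfies each clause.

P ↦ true,  Q ↦ false,  R ↦ true,  S ↦ false,  T ↦ true,  U ↦ true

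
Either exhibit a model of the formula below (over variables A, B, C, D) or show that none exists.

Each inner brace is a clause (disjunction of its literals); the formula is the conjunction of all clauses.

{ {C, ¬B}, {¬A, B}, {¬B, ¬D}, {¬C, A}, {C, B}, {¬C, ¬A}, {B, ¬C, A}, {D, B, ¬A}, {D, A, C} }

UNSATISFIABLE

Case C = True:
From the singleton clause (A), A = True.
Now (¬A) is unsatisfied and unit — conflict.
Undo C and try C = False.
From the singleton clause (¬B), B = False.
Now (B) is unsatisfied and unit — conflict.
Both values of C lead to a conflict.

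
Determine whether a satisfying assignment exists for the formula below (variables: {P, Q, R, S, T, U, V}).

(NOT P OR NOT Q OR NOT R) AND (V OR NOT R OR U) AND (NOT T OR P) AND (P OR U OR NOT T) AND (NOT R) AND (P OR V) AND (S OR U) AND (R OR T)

(NOT R) alone gives R = false.
(T) alone gives T = true.
(P) alone gives P = true.
Try S = true.
No clause remains; Q, U, V are free.
A satisfying assignment: P: true; Q: false; R: false; S: true; T: true; U: false; V: false.

Yes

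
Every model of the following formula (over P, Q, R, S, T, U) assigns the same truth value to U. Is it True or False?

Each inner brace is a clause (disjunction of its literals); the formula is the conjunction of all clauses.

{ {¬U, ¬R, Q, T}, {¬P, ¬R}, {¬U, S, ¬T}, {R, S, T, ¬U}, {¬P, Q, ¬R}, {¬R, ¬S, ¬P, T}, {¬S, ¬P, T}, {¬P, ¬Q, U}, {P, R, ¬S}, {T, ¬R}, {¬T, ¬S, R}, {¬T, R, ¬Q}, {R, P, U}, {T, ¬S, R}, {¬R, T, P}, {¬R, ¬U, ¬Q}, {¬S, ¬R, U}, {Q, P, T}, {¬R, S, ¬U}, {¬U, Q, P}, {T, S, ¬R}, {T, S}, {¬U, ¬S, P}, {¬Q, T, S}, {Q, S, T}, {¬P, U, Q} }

Suppose U = True.
Case P = False:
Unit clause (Q) forces Q = True.
Unit clause (¬R) forces R = False.
Unit clause (¬S) forces S = False.
Unit clause (¬T) forces T = False.
That conflicts with the unit clause (T).
Undo P and try P = True.
Unit clause (¬R) forces R = False.
Case S = True:
Unit clause (T) forces T = True.
That conflicts with the unit clause (¬T).
Undo S and try S = False.
Unit clause (¬T) forces T = False.
That conflicts with the unit clause (T).
Both values of S lead to a conflict.
Both values of P lead to a conflict.
So every satisfying assignment has U = False.

False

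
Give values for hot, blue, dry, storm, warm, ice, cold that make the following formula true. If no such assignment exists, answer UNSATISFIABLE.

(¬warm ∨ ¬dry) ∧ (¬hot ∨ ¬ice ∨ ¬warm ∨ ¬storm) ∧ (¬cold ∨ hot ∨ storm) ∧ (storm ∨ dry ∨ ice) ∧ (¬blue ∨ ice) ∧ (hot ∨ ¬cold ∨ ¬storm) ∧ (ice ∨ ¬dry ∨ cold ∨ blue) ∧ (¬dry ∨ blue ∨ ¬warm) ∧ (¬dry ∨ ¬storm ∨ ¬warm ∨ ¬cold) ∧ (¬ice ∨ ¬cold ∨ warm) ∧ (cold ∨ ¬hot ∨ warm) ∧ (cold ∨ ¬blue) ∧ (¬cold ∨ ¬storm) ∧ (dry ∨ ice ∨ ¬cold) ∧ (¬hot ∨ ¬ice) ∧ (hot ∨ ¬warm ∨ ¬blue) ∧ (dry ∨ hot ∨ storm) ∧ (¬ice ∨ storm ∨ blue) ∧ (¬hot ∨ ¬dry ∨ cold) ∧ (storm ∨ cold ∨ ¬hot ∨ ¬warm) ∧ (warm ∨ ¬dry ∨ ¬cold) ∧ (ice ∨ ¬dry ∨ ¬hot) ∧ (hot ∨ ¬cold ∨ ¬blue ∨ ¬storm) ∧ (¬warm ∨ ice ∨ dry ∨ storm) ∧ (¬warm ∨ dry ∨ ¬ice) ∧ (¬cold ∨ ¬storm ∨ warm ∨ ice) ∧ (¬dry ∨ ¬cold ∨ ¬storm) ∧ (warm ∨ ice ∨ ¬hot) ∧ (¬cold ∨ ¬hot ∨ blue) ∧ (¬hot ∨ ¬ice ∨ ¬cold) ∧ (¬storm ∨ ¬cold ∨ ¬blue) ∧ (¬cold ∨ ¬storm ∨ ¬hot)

Case warm = False:
Case blue = False:
Case ice = False:
The clause (¬hot) is unit, so hot = False.
Case cold = False:
The clause (¬dry) is unit, so dry = False.
The clause (storm) is unit, so storm = True.
All clauses are satisfied.

hot: False; blue: False; dry: False; storm: True; warm: False; ice: False; cold: False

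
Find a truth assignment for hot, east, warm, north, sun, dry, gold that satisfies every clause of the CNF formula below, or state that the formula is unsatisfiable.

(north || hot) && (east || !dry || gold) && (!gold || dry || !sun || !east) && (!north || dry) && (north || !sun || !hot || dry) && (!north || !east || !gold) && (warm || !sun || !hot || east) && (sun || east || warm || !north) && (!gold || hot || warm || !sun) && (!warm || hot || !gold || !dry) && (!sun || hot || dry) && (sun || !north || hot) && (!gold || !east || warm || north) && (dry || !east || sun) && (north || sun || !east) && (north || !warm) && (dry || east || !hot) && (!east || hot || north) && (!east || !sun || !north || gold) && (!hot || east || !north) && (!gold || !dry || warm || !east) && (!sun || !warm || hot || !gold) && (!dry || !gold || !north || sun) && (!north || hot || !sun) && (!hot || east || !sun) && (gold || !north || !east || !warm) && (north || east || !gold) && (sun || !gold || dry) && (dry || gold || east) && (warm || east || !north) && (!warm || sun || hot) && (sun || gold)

Suppose north = false.
The clause (hot) is unit, so hot = true.
The clause (!warm) is unit, so warm = false.
Suppose sun = true.
The clause (dry) is unit, so dry = true.
The clause (east) is unit, so east = true.
The clause (!gold) is unit, so gold = false.
All clauses are satisfied.

hot: true, east: true, warm: false, north: false, sun: true, dry: true, gold: false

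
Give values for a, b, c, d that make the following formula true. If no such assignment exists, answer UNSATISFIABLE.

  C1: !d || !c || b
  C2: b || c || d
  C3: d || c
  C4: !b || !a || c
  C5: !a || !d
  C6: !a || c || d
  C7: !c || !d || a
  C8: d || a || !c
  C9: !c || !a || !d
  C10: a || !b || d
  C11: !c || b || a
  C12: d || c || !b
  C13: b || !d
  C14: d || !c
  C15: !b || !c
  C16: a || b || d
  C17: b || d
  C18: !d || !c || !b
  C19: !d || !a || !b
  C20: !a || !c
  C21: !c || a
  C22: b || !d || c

Suppose d = true.
The clause (!a) is unit, so a = false.
The clause (!c) is unit, so c = false.
The clause (b) is unit, so b = true.
Every clause now holds.

a: false; b: true; c: false; d: true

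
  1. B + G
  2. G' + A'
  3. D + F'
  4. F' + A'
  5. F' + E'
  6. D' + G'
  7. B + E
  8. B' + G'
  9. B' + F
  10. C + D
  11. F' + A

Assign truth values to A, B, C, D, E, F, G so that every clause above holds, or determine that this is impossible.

A: 0; B: 0; C: 1; D: 0; E: 1; F: 0; G: 1

Case B = 0:
Unit clause (G) forces G = 1.
Unit clause (A') forces A = 0.
Unit clause (D') forces D = 0.
Unit clause (F') forces F = 0.
Unit clause (E) forces E = 1.
Unit clause (C) forces C = 1.
This assignment satisfies each clause.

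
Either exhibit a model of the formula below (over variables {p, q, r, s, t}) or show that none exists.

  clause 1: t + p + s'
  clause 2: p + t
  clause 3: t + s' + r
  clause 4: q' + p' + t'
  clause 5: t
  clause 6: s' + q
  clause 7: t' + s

p: 0,  q: 1,  r: 1,  s: 1,  t: 1

The clause (t) is unit, so t = 1.
The clause (s) is unit, so s = 1.
The clause (q) is unit, so q = 1.
The clause (p') is unit, so p = 0.
All clauses hold; r can take either value.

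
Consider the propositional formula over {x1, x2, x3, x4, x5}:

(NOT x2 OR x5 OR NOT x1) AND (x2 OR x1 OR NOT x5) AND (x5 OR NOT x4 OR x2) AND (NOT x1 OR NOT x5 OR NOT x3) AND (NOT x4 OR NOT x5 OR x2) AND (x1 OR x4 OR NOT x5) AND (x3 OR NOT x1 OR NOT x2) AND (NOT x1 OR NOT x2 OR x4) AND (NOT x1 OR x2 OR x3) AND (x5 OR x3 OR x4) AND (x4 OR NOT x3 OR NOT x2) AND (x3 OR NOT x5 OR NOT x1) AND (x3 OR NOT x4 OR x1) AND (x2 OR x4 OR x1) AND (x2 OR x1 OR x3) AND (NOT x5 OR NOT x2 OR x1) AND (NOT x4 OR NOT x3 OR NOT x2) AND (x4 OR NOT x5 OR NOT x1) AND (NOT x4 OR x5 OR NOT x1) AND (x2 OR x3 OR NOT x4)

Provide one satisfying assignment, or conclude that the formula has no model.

Branch on x2: set x2 = false.
Branch on x1: set x1 = true.
From the singleton clause (x3), x3 = true.
From the singleton clause (NOT x5), x5 = false.
From the singleton clause (NOT x4), x4 = false.
All clauses are satisfied.

x1 ↦ true; x2 ↦ false; x3 ↦ true; x4 ↦ false; x5 ↦ false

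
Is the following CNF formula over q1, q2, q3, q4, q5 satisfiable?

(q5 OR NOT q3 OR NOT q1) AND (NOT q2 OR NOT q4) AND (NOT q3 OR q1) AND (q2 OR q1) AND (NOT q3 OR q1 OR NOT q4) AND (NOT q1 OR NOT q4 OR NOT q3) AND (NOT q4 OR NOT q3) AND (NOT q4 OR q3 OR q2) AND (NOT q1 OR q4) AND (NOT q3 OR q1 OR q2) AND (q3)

From the singleton clause (q3), q3 = true.
From the singleton clause (q1), q1 = true.
From the singleton clause (q5), q5 = true.
From the singleton clause (NOT q4), q4 = false.
That conflicts with the unit clause (q4).
No assignment satisfies every clause.

No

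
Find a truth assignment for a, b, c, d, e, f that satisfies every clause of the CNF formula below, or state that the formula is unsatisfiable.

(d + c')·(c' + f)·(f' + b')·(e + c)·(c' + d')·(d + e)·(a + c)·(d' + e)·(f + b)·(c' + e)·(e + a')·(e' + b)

Try d = 0.
From the singleton clause (c'), c = 0.
From the singleton clause (e), e = 1.
From the singleton clause (a), a = 1.
From the singleton clause (b), b = 1.
From the singleton clause (f'), f = 0.
This assignment satisfies each clause.

a: 1; b: 1; c: 0; d: 0; e: 1; f: 0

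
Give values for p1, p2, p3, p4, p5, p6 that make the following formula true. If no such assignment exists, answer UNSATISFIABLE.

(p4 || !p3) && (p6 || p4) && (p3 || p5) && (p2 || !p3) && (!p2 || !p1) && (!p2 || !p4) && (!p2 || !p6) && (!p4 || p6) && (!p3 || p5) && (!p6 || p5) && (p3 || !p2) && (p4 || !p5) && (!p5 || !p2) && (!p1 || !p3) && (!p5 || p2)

UNSATISFIABLE

Case p4 = true:
(!p2) alone gives p2 = false.
(!p3) alone gives p3 = false.
(p5) alone gives p5 = true.
But (!p5) is also a unit clause — contradiction.
Backtrack on p4: now try p4 = false.
(!p3) alone gives p3 = false.
(p6) alone gives p6 = true.
(p5) alone gives p5 = true.
But (!p5) is also a unit clause — contradiction.
Both values of p4 lead to a conflict.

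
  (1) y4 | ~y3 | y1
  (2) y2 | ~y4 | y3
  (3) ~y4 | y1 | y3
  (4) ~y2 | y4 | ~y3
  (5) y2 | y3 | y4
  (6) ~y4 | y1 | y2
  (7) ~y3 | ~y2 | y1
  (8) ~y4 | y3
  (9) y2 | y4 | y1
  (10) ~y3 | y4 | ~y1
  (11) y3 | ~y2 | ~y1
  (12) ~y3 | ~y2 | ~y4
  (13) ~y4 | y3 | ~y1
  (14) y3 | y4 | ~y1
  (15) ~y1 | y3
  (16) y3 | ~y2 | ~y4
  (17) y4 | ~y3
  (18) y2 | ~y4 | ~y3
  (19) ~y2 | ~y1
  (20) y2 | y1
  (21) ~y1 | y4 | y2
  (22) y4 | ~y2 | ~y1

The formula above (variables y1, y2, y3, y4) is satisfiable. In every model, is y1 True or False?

Suppose y1 = 1.
The clause (y3) is unit, so y3 = 1.
The clause (y4) is unit, so y4 = 1.
The clause (~y2) is unit, so y2 = 0.
Now (y2) is unsatisfied and unit — conflict.
So every satisfying assignment has y1 = False.

False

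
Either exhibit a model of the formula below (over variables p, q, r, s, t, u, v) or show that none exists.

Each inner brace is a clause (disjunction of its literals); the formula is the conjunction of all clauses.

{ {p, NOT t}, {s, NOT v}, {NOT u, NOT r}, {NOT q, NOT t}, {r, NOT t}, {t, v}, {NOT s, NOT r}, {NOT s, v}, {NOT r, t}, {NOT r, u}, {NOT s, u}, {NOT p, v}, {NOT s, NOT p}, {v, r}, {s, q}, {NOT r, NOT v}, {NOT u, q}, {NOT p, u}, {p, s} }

p: false,  q: true,  r: false,  s: true,  t: false,  u: true,  v: true

Case p = false:
(NOT t) alone gives t = false.
(v) alone gives v = true.
(s) alone gives s = true.
(NOT r) alone gives r = false.
(u) alone gives u = true.
(q) alone gives q = true.
Every clause now holds.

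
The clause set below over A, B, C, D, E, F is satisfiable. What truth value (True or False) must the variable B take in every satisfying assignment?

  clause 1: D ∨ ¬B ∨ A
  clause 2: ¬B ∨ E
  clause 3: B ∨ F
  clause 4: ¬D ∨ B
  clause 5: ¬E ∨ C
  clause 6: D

Suppose B = False.
Unit clause (F) forces F = True.
Unit clause (¬D) forces D = False.
That conflicts with the unit clause (D).
So every satisfying assignment has B = True.

True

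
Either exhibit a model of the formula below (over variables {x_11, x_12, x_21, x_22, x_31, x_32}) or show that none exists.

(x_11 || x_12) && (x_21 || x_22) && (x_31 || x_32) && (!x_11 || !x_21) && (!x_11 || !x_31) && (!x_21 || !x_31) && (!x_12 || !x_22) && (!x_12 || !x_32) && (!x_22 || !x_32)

Case x_11 = true:
Unit clause (!x_21) forces x_21 = false.
Unit clause (x_22) forces x_22 = true.
Unit clause (!x_31) forces x_31 = false.
Unit clause (x_32) forces x_32 = true.
But (!x_32) is also a unit clause — contradiction.
Undo x_11 and try x_11 = false.
Unit clause (x_12) forces x_12 = true.
Unit clause (!x_22) forces x_22 = false.
Unit clause (x_21) forces x_21 = true.
Unit clause (!x_31) forces x_31 = false.
Unit clause (x_32) forces x_32 = true.
But (!x_32) is also a unit clause — contradiction.
Neither x_11 = true nor x_11 = false works.

UNSATISFIABLE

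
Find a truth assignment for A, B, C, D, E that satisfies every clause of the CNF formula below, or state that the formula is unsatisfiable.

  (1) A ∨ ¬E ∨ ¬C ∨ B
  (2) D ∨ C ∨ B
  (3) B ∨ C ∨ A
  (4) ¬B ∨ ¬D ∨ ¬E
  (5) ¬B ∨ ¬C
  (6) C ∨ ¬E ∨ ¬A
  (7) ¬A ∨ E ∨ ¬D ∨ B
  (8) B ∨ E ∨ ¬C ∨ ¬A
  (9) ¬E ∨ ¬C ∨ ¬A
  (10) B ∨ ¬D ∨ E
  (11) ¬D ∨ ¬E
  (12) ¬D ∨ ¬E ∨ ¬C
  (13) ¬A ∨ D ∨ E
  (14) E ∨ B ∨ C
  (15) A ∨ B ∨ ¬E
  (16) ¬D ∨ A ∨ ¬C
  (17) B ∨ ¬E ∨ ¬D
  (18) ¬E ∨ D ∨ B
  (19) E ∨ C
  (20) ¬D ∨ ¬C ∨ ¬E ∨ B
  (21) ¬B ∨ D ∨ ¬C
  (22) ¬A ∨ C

A=False,  B=True,  C=False,  D=False,  E=True

Branch on B: set B = True.
Unit clause (¬C) forces C = False.
Unit clause (E) forces E = True.
Unit clause (¬D) forces D = False.
Unit clause (¬A) forces A = False.
All clauses are satisfied.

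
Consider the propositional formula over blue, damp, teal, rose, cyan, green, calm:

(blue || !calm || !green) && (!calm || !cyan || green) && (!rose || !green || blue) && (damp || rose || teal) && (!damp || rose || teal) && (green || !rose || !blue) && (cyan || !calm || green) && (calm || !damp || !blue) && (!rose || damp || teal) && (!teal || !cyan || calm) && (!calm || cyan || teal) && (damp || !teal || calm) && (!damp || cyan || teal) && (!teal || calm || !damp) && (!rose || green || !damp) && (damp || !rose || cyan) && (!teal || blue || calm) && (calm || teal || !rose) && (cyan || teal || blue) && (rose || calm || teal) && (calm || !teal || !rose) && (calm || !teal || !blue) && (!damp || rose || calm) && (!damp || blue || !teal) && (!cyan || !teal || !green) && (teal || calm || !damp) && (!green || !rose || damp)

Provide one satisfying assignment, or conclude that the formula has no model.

Branch on blue: set blue = true.
Branch on green: set green = true.
Branch on calm: set calm = true.
Branch on cyan: set cyan = false.
From the singleton clause (teal), teal = true.
Branch on damp: set damp = true.
Every clause is now satisfied; rose is unconstrained.

blue: true; damp: true; teal: true; rose: true; cyan: false; green: true; calm: true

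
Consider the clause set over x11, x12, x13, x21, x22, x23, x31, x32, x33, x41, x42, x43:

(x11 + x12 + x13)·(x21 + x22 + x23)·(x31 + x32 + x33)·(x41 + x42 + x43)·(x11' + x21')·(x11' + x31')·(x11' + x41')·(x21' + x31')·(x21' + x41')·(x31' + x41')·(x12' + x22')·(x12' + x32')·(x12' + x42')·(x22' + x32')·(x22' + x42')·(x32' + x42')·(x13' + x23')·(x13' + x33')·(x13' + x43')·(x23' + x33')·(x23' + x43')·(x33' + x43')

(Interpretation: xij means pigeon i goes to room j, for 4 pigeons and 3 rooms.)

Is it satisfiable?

No

Case x11 = 0:
Case x12 = 1:
Unit clause (x22') forces x22 = 0.
Unit clause (x32') forces x32 = 0.
Unit clause (x42') forces x42 = 0.
Case x21 = 1:
Unit clause (x31') forces x31 = 0.
Unit clause (x33) forces x33 = 1.
Unit clause (x41') forces x41 = 0.
Unit clause (x43) forces x43 = 1.
But (x43') is also a unit clause — contradiction.
Undo x21 and try x21 = 0.
Unit clause (x23) forces x23 = 1.
Unit clause (x13') forces x13 = 0.
Unit clause (x33') forces x33 = 0.
Unit clause (x31) forces x31 = 1.
Unit clause (x41') forces x41 = 0.
Unit clause (x43) forces x43 = 1.
But (x43') is also a unit clause — contradiction.
Both values of x21 lead to a conflict.
Undo x12 and try x12 = 0.
Unit clause (x13) forces x13 = 1.
Unit clause (x23') forces x23 = 0.
Unit clause (x33') forces x33 = 0.
Unit clause (x43') forces x43 = 0.
Case x21 = 1:
Unit clause (x31') forces x31 = 0.
Unit clause (x32) forces x32 = 1.
Unit clause (x41') forces x41 = 0.
Unit clause (x42) forces x42 = 1.
But (x42') is also a unit clause — contradiction.
Undo x21 and try x21 = 0.
Unit clause (x22) forces x22 = 1.
Unit clause (x32') forces x32 = 0.
Unit clause (x31) forces x31 = 1.
Unit clause (x41') forces x41 = 0.
Unit clause (x42) forces x42 = 1.
But (x42') is also a unit clause — contradiction.
Both values of x21 lead to a conflict.
Both values of x12 lead to a conflict.
Undo x11 and try x11 = 1.
Unit clause (x21') forces x21 = 0.
Unit clause (x31') forces x31 = 0.
Unit clause (x41') forces x41 = 0.
Case x22 = 1:
Unit clause (x12') forces x12 = 0.
Unit clause (x32') forces x32 = 0.
Unit clause (x33) forces x33 = 1.
Unit clause (x42') forces x42 = 0.
Unit clause (x43) forces x43 = 1.
But (x43') is also a unit clause — contradiction.
Undo x22 and try x22 = 0.
Unit clause (x23) forces x23 = 1.
Unit clause (x13') forces x13 = 0.
Unit clause (x33') forces x33 = 0.
Unit clause (x32) forces x32 = 1.
Unit clause (x12') forces x12 = 0.
Unit clause (x42') forces x42 = 0.
Unit clause (x43) forces x43 = 1.
But (x43') is also a unit clause — contradiction.
Both values of x22 lead to a conflict.
Both values of x11 lead to a conflict.
No assignment satisfies every clause.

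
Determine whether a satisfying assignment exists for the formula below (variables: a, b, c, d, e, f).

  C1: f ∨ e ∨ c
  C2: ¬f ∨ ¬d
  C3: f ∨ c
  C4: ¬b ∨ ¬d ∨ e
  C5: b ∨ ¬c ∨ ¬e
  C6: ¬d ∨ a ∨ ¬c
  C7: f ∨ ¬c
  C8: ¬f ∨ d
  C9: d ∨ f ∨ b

Case f = False:
From the singleton clause (c), c = True.
That conflicts with the unit clause (¬c).
So f must be the other value — set f = True.
From the singleton clause (¬d), d = False.
That conflicts with the unit clause (d).
Either choice for f ends in contradiction.
No assignment satisfies every clause.

Unsatisfiable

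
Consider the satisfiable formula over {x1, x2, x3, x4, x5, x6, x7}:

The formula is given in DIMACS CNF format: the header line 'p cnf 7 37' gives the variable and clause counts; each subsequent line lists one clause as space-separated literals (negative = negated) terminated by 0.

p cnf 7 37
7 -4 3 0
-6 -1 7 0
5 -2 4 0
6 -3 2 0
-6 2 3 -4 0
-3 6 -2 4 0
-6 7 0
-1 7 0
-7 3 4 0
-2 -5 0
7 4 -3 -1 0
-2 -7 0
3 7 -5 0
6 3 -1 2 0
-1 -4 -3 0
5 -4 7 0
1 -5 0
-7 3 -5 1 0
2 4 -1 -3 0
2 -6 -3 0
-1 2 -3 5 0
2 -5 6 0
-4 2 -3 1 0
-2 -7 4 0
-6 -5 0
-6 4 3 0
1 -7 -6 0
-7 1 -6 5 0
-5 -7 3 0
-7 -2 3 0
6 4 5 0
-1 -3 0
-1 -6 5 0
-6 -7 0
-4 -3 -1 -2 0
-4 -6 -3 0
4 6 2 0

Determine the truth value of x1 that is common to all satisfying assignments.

False

Suppose x1 = True.
Unit clause (x7) forces x7 = True.
Unit clause (¬x2) forces x2 = False.
Unit clause (¬x3) forces x3 = False.
Unit clause (x4) forces x4 = True.
Unit clause (¬x6) forces x6 = False.
Now (x6) is unsatisfied and unit — conflict.
So every satisfying assignment has x1 = False.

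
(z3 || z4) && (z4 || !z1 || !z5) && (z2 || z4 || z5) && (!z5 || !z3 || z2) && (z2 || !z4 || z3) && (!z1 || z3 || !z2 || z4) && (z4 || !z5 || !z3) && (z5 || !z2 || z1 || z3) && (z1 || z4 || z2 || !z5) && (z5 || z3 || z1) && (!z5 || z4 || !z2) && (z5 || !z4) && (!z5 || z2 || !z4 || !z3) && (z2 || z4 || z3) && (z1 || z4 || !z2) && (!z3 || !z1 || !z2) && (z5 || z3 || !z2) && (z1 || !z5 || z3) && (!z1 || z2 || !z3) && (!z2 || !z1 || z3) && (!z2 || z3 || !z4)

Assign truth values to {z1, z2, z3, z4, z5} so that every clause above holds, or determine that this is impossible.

z1: false, z2: true, z3: true, z4: true, z5: true

Branch on z3: set z3 = true.
Branch on z5: set z5 = true.
(z2) alone gives z2 = true.
(z4) alone gives z4 = true.
(!z1) alone gives z1 = false.
All clauses are satisfied.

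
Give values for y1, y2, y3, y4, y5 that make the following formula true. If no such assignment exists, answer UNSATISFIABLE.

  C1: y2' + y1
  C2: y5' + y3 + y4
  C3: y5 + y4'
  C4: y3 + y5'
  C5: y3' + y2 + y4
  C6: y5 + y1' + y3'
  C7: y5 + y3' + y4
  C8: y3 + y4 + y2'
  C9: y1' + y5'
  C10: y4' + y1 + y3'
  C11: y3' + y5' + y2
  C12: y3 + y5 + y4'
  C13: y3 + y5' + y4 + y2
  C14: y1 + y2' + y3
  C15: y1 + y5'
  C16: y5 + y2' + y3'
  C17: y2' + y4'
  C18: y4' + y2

Case y2 = 0:
The clause (y4') is unit, so y4 = 0.
The clause (y3') is unit, so y3 = 0.
The clause (y5') is unit, so y5 = 0.
No clause remains; y1 is free.

y1: 0, y2: 0, y3: 0, y4: 0, y5: 0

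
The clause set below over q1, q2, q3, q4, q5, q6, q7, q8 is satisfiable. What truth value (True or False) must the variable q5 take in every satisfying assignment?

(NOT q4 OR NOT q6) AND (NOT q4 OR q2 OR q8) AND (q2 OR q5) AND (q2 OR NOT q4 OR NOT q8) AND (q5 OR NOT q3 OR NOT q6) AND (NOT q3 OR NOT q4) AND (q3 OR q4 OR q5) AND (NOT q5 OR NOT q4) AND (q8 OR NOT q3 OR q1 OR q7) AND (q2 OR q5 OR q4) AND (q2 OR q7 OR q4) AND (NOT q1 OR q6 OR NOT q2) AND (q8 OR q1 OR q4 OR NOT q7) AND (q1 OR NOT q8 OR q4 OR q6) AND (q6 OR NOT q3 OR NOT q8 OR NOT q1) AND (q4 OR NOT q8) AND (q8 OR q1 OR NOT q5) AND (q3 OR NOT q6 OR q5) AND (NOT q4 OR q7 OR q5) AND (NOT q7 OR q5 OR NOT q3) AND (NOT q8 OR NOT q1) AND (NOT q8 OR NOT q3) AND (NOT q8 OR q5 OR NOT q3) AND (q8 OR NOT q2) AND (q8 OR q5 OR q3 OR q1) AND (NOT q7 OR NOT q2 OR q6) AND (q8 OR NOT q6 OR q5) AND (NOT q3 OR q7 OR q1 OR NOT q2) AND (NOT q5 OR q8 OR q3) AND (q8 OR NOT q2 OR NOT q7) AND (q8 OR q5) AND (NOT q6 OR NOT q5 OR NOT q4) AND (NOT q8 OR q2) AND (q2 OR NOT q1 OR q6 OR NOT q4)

True

Suppose q5 = false.
From the singleton clause (q2), q2 = true.
From the singleton clause (q8), q8 = true.
From the singleton clause (q4), q4 = true.
From the singleton clause (NOT q6), q6 = false.
From the singleton clause (NOT q3), q3 = false.
From the singleton clause (NOT q1), q1 = false.
From the singleton clause (q7), q7 = true.
That conflicts with the unit clause (NOT q7).
So every satisfying assignment has q5 = True.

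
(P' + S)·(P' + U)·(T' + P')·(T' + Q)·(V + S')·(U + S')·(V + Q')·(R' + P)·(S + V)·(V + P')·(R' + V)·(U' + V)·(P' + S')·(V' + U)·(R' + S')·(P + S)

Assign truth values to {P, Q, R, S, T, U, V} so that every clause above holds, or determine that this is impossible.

P=0, Q=1, R=0, S=1, T=0, U=1, V=1

Suppose P = 0.
(R') alone gives R = 0.
(S) alone gives S = 1.
(V) alone gives V = 1.
(U) alone gives U = 1.
Suppose T = 0.
All clauses hold; Q can take either value.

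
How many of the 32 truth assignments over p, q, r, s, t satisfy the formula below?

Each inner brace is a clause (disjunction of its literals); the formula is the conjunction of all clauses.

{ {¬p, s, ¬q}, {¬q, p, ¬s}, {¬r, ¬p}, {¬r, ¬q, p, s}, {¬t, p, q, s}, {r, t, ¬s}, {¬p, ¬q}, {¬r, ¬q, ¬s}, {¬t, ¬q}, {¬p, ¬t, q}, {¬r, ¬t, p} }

There are 2^5 = 32 truth assignments over (p, q, r, s, t).
Split on r. With r = True, the clauses containing r are satisfied and ¬r drops from the rest; 2 of the 2^4 = 16 assignments to the other variables satisfy what remains.
With r = False, by the same count on the reduced clause set, 4 assignments work.
Total: 2 + 4 = 6.

6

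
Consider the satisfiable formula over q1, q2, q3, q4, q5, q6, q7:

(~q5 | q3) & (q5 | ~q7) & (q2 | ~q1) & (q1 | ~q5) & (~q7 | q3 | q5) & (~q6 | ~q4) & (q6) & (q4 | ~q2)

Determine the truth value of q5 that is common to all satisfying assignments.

False

Suppose q5 = 1.
From the singleton clause (q3), q3 = 1.
From the singleton clause (q1), q1 = 1.
From the singleton clause (q2), q2 = 1.
From the singleton clause (q6), q6 = 1.
From the singleton clause (~q4), q4 = 0.
That conflicts with the unit clause (q4).
So every satisfying assignment has q5 = False.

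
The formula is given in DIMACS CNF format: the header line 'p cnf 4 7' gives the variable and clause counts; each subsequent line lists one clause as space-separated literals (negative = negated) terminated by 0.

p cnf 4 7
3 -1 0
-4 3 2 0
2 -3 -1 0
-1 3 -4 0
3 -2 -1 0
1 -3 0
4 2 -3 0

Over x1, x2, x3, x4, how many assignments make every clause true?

There are 2^4 = 16 truth assignments over (x1, x2, x3, x4).
Check each against the 7 clauses (columns in the order x1, x2, x3, x4):
  F F F F  ✓ satisfies all
  F F F T  ✗ fails (¬x4 ∨ x3 ∨ x2)
  F F T F  ✗ fails (x1 ∨ ¬x3)
  F F T T  ✗ fails (x1 ∨ ¬x3)
  F T F F  ✓ satisfies all
  F T F T  ✓ satisfies all
  F T T F  ✗ fails (x1 ∨ ¬x3)
  F T T T  ✗ fails (x1 ∨ ¬x3)
  T F F F  ✗ fails (x3 ∨ ¬x1)
  T F F T  ✗ fails (x3 ∨ ¬x1)
  T F T F  ✗ fails (x2 ∨ ¬x3 ∨ ¬x1)
  T F T T  ✗ fails (x2 ∨ ¬x3 ∨ ¬x1)
  T T F F  ✗ fails (x3 ∨ ¬x1)
  T T F T  ✗ fails (x3 ∨ ¬x1)
  T T T F  ✓ satisfies all
  T T T T  ✓ satisfies all
5 of the 16 rows are models.

5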